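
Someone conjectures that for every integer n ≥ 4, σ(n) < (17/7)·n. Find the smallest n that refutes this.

The first 20 eligible values, up to n = 23, all satisfy the conclusion.
n = 24: σ(24) = 60; 60 ≥ 408/7.

n = 24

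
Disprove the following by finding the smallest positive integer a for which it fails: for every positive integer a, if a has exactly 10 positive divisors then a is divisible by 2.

a = 405

A counterexample is any positive integer a such that a has exactly 10 positive divisors but a is not divisible by 2; we check each in order.
For a = 48, 80, 112, 162, 176, 208, 272, 304, 368 the conclusion holds.
a = 405: τ(405) = 10; 405 mod 2 = 1.
Thus a = 405 disproves the claim, and no smaller a works.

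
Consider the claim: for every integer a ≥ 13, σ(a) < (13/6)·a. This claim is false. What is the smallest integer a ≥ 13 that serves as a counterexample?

Check each integer a ≥ 13 in order until the claim fails.
The first 5 eligible values, up to a = 17, all satisfy the conclusion.
a = 18: σ(18) = 39; 39 ≥ 39.
Thus a = 18 disproves the claim, and no smaller a works.

a = 18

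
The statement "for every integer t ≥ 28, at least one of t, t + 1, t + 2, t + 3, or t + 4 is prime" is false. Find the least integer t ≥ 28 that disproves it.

Check each integer t ≥ 28 in order until t, t + 1, t + 2, t + 3, t + 4 are all composite.
For t = 28, 29, 30, 31 the conclusion holds.
t = 32: 32 = 2 × 16; 33 = 3 × 11; 34 = 2 × 17; 35 = 5 × 7; 36 = 2 × 18 — all composite.
Thus t = 32 disproves the claim, and no smaller t works.

t = 32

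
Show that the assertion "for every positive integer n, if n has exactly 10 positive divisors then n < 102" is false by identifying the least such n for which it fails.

n = 112

We need the least positive integer n for which n has exactly 10 positive divisors but the claim fails.
For n = 48, 80 the conclusion holds.
n = 112: τ(112) = 10; 112 ≥ 102.
So n = 112 is the smallest counterexample.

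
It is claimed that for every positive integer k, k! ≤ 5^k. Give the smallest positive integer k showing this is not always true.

Check each positive integer k in order until k! > 5^k.
The first 11 eligible values, up to k = 11, all satisfy the conclusion.
k = 12: k! = 479001600 and 5^k = 244140625, so 479001600 > 244140625.
So k = 12 is the smallest counterexample.

k = 12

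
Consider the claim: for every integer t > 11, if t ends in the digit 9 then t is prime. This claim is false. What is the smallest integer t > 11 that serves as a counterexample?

Check each integer t > 11 in order until t ends in the digit 9 but t is not prime.
t = 19: 19 ends in 9 and is prime.
t = 29: 29 ends in 9 and is prime.
t = 39: 39 ends in 9; 39 = 3 × 13, composite.
Hence t = 39 is a counterexample.

t = 39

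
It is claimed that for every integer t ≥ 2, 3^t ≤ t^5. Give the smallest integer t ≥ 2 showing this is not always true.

t = 11

Check each integer t ≥ 2 in order until 3^t > t^5.
For t = 2, 3, 4, 5, 6, 7, 8, 9, 10 the conclusion holds.
t = 11: 3^t = 177147 and t^5 = 161051, so 177147 > 161051.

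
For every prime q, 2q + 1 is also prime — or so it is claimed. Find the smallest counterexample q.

For q = 2, 3, 5 the conclusion holds.
q = 7: 2q + 1 = 15 = 3 × 5, not prime.

q = 7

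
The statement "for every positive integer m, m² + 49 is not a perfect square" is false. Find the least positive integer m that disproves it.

m = 24

A counterexample is any positive integer m such that m² + 49 is a perfect square; we check each in order.
For m = 1, 2, 3, 4, …, 21, 22, 23 the conclusion holds.
m = 24: 24² + 49 = 625 = 25², a perfect square.
So m = 24 is the smallest counterexample.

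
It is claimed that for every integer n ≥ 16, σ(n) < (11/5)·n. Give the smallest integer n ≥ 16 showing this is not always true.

The first 8 eligible values, up to n = 23, all satisfy the conclusion.
n = 24: σ(24) = 60; 60 ≥ 264/5.
Hence n = 24 is a counterexample.

n = 24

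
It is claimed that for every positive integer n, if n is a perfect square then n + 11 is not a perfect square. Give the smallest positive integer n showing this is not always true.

n = 25

n = 1: 1 + 11 = 12, not a perfect square.
n = 4: 4 + 11 = 15, not a perfect square.
n = 9: 9 + 11 = 20, not a perfect square.
n = 16: 16 + 11 = 27, not a perfect square.
n = 25: 25 = 5² and 25 + 11 = 36 = 6².
Thus n = 25 disproves the claim, and no smaller n works.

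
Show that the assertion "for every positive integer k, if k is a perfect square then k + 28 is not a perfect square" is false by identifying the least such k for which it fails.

A counterexample is any positive integer k such that k is a perfect square but k + 28 is a perfect square; we check each in order.
The first 5 eligible values, up to k = 25, all satisfy the conclusion.
k = 36: 36 = 6² and 36 + 28 = 64 = 8².
Hence k = 36 is a counterexample.

k = 36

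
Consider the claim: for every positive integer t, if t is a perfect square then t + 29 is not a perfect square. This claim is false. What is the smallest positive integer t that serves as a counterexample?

t = 196

The first 13 eligible values, up to t = 169, all satisfy the conclusion.
t = 196: 196 = 14² and 196 + 29 = 225 = 15².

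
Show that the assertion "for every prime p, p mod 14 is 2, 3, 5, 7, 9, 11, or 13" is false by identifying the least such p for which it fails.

Check each prime p in order until the claim fails.
For p = 2, 3, 5, 7, 11, 13, 17, 19, 23 the conclusion holds.
p = 29: 29 mod 14 = 1 — not in {2, 3, 5, 7, 9, 11, 13}.

p = 29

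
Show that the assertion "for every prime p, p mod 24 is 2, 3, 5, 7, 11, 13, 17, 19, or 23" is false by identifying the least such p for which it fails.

Check each prime p in order until the claim fails.
For p = 2, 3, 5, 7, …, 61, 67, 71 the conclusion holds.
p = 73: 73 mod 24 = 1 — not in {2, 3, 5, 7, 11, 13, 17, 19, 23}.
Hence p = 73 is a counterexample.

p = 73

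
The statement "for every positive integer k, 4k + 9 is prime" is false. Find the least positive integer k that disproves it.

We need the least positive integer k for which 4k + 9 is not prime.
For k = 1, 2 the conclusion holds.
k = 3: 4k + 9 = 21 = 3 × 7, composite.
So k = 3 is the smallest counterexample.

k = 3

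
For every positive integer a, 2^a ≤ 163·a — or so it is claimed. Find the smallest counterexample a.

We need the least positive integer a for which 2^a > 163·a.
For a = 1, 2, 3, 4, 5, 6, 7, 8, 9, 10 the conclusion holds.
a = 11: 2^a = 2048 and 163·a = 1793, so 2048 > 1793.

a = 11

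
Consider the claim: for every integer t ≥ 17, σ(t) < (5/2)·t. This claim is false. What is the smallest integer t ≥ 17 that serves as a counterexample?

t = 24

Check each integer t ≥ 17 in order until the claim fails.
For t = 17, 18, 19, 20, 21, 22, 23 the conclusion holds.
t = 24: σ(24) = 60; 60 ≥ 60.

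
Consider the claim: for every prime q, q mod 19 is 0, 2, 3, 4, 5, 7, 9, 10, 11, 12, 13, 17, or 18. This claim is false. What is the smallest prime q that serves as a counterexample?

A counterexample is any prime q such that the claim fails; we check each in order.
For q = 2, 3, 5, 7, …, 41, 43, 47 the conclusion holds.
q = 53: 53 mod 19 = 15 — not in {0, 2, 3, 4, 5, 7, 9, 10, 11, 12, 13, 17, 18}.

q = 53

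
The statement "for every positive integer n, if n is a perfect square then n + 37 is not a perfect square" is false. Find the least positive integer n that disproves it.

For n = 1, 4, 9, 16, …, 225, 256, 289 the conclusion holds.
n = 324: 324 = 18² and 324 + 37 = 361 = 19².
Hence n = 324 is a counterexample.

n = 324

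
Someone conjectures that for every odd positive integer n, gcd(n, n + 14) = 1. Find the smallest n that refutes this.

We need the least odd positive integer n for which gcd(n, n + 14) > 1.
For n = 1, 3, 5 the conclusion holds.
n = 7: gcd(7, 21) = 7.
Thus n = 7 disproves the claim, and no smaller n works.

n = 7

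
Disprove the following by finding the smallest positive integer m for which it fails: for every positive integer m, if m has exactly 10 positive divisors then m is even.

m = 405

The first 9 eligible values, up to m = 368, all satisfy the conclusion.
m = 405: divisors of 405: 10 divisors; 405 is odd.
Thus m = 405 disproves the claim, and no smaller m works.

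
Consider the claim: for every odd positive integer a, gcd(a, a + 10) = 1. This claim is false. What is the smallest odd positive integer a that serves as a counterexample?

We need the least odd positive integer a for which gcd(a, a + 10) > 1.
For a = 1, 3 the conclusion holds.
a = 5: gcd(5, 15) = 5.
Thus a = 5 disproves the claim, and no smaller a works.

a = 5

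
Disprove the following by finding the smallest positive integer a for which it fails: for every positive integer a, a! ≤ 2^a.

a = 1: a! = 1 and 2^a = 2, so 1 ≤ 2.
a = 2: a! = 2 and 2^a = 4, so 2 ≤ 4.
a = 3: a! = 6 and 2^a = 8, so 6 ≤ 8.
a = 4: a! = 24 and 2^a = 16, so 24 > 16.

a = 4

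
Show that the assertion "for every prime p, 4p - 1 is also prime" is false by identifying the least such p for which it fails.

For p = 2, 3, 5 the conclusion holds.
p = 7: 4p - 1 = 27 = 3 × 9, not prime.

p = 7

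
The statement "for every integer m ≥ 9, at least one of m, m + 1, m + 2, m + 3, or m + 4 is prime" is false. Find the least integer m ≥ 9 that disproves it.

m = 24

We need the least integer m ≥ 9 for which m, m + 1, m + 2, m + 3, m + 4 are all composite.
For m = 9, 10, 11, 12, …, 21, 22, 23 the conclusion holds.
m = 24: 24 = 2 × 12; 25 = 5 × 5; 26 = 2 × 13; 27 = 3 × 9; 28 = 2 × 14 — all composite.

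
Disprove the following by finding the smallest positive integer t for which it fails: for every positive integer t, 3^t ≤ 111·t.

t = 6

The first 5 eligible values, up to t = 5, all satisfy the conclusion.
t = 6: 3^t = 729 and 111·t = 666, so 729 > 666.
So t = 6 is the smallest counterexample.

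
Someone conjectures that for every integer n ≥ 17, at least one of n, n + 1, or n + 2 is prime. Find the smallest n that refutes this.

n = 20

Check each integer n ≥ 17 in order until n, n + 1, n + 2 are all composite.
n = 17: 17 is prime.
n = 18: 19 is prime.
n = 19: 19 is prime.
n = 20: 20 = 2 × 10; 21 = 3 × 7; 22 = 2 × 11 — all composite.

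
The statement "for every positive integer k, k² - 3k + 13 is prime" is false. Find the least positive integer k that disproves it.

k = 12

We need the least positive integer k for which k² - 3k + 13 is not prime.
For k = 1, 2, 3, 4, …, 9, 10, 11 the conclusion holds.
k = 12: k² - 3k + 13 = 121 = 11 × 11, composite.
So k = 12 is the smallest counterexample.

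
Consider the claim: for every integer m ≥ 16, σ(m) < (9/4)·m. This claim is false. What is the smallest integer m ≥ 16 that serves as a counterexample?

A counterexample is any integer m ≥ 16 such that the claim fails; we check each in order.
m = 16: σ(16) = 31; 31 < 36.
m = 17: σ(17) = 18; 18 < 153/4.
m = 18: σ(18) = 39; 39 < 81/2.
m = 19: σ(19) = 20; 20 < 171/4.
m = 20: σ(20) = 42; 42 < 45.
m = 21: σ(21) = 32; 32 < 189/4.
m = 22: σ(22) = 36; 36 < 99/2.
m = 23: σ(23) = 24; 24 < 207/4.
m = 24: σ(24) = 60; 60 ≥ 54.
Hence m = 24 is a counterexample.

m = 24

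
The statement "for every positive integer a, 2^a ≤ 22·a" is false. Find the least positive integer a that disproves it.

For a = 1, 2, 3, 4, 5, 6, 7 the conclusion holds.
a = 8: 2^a = 256 and 22·a = 176, so 256 > 176.
Thus a = 8 disproves the claim, and no smaller a works.

a = 8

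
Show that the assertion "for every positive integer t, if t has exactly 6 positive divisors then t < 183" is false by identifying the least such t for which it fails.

Check each positive integer t in order until t has exactly 6 positive divisors but the claim fails.
For t = 12, 18, 20, 28, …, 171, 172, 175 the conclusion holds.
t = 188: τ(188) = 6; 188 ≥ 183.
So t = 188 is the smallest counterexample.

t = 188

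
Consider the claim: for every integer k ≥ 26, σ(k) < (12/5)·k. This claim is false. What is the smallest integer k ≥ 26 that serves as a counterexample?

We need the least integer k ≥ 26 for which the claim fails.
For k = 26, 27, 28, 29 the conclusion holds.
k = 30: σ(30) = 72; 72 ≥ 72.

k = 30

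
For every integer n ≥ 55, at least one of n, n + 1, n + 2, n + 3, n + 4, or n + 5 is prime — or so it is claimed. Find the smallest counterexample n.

We need the least integer n ≥ 55 for which n, n + 1, n + 2, n + 3, n + 4, n + 5 are all composite.
For n = 55, 56, 57, 58, …, 87, 88, 89 the conclusion holds.
n = 90: 90 = 2 × 45; 91 = 7 × 13; 92 = 2 × 46; 93 = 3 × 31; 94 = 2 × 47; 95 = 5 × 19 — all composite.

n = 90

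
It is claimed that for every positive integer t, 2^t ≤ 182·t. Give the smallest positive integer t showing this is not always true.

t = 11

For t = 1, 2, 3, 4, 5, 6, 7, 8, 9, 10 the conclusion holds.
t = 11: 2^t = 2048 and 182·t = 2002, so 2048 > 2002.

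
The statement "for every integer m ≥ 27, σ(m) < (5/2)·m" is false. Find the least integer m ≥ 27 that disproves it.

We need the least integer m ≥ 27 for which the claim fails.
For m = 27, 28, 29, 30, 31, 32, 33, 34, 35 the conclusion holds.
m = 36: σ(36) = 91; 91 ≥ 90.
Thus m = 36 disproves the claim, and no smaller m works.

m = 36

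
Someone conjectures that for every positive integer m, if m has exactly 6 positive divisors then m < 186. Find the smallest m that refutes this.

m = 188

For m = 12, 18, 20, 28, …, 171, 172, 175 the conclusion holds.
m = 188: τ(188) = 6; 188 ≥ 186.
Hence m = 188 is a counterexample.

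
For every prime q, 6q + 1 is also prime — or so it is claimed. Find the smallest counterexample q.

A counterexample is any prime q such that 6q + 1 is not prime; we check each in order.
The first 7 eligible values, up to q = 17, all satisfy the conclusion.
q = 19: 6q + 1 = 115 = 5 × 23, not prime.

q = 19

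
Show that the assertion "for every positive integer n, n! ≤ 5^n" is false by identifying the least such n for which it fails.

Check each positive integer n in order until n! > 5^n.
The first 11 eligible values, up to n = 11, all satisfy the conclusion.
n = 12: n! = 479001600 and 5^n = 244140625, so 479001600 > 244140625.

n = 12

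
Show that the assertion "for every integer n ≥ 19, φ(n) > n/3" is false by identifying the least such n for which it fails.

Check each integer n ≥ 19 in order until the claim fails.
n = 19: φ(19) = 18 and 19/3 = 19/3, so φ(19) > 19/3.
n = 20: φ(20) = 8 and 20/3 = 20/3, so φ(20) > 20/3.
n = 21: φ(21) = 12 and 21/3 = 7, so φ(21) > 21/3.
n = 22: φ(22) = 10 and 22/3 = 22/3, so φ(22) > 22/3.
n = 23: φ(23) = 22 and 23/3 = 23/3, so φ(23) > 23/3.
n = 24: φ(24) = 8 and 24/3 = 8, so φ(24) ≤ 24/3.
Thus n = 24 disproves the claim, and no smaller n works.

n = 24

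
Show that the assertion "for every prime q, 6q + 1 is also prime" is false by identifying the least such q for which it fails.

Check each prime q in order until 6q + 1 is not prime.
q = 2: 6q + 1 = 13, prime.
q = 3: 6q + 1 = 19, prime.
q = 5: 6q + 1 = 31, prime.
q = 7: 6q + 1 = 43, prime.
q = 11: 6q + 1 = 67, prime.
q = 13: 6q + 1 = 79, prime.
q = 17: 6q + 1 = 103, prime.
q = 19: 6q + 1 = 115 = 5 × 23, not prime.

q = 19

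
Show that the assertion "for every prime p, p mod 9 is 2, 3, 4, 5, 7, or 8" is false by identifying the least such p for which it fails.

We need the least prime p for which the claim fails.
The first 7 eligible values, up to p = 17, all satisfy the conclusion.
p = 19: 19 mod 9 = 1 — not in {2, 3, 4, 5, 7, 8}.

p = 19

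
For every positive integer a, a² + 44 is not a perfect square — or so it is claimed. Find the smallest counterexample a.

a = 10

For a = 1, 2, 3, 4, 5, 6, 7, 8, 9 the conclusion holds.
a = 10: 10² + 44 = 144 = 12², a perfect square.
Thus a = 10 disproves the claim, and no smaller a works.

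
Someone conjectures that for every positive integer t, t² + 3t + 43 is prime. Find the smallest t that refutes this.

t = 39

A counterexample is any positive integer t such that t² + 3t + 43 is not prime; we check each in order.
For t = 1, 2, 3, 4, …, 36, 37, 38 the conclusion holds.
t = 39: t² + 3t + 43 = 1681 = 41 × 41, composite.
So t = 39 is the smallest counterexample.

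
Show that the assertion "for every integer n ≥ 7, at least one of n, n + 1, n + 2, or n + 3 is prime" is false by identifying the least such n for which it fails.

Check each integer n ≥ 7 in order until n, n + 1, n + 2, n + 3 are all composite.
The first 17 eligible values, up to n = 23, all satisfy the conclusion.
n = 24: 24 = 2 × 12; 25 = 5 × 5; 26 = 2 × 13; 27 = 3 × 9 — all composite.
Hence n = 24 is a counterexample.

n = 24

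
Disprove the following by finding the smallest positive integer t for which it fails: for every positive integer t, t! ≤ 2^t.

t = 4

t = 1: t! = 1 and 2^t = 2, so 1 ≤ 2.
t = 2: t! = 2 and 2^t = 4, so 2 ≤ 4.
t = 3: t! = 6 and 2^t = 8, so 6 ≤ 8.
t = 4: t! = 24 and 2^t = 16, so 24 > 16.
Thus t = 4 disproves the claim, and no smaller t works.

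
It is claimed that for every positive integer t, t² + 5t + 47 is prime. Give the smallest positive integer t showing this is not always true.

For t = 1, 2, 3, 4, …, 35, 36, 37 the conclusion holds.
t = 38: t² + 5t + 47 = 1681 = 41 × 41, composite.

t = 38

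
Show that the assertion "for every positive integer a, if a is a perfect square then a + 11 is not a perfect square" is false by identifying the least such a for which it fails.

a = 25

We need the least positive integer a for which a is a perfect square but a + 11 is a perfect square.
For a = 1, 4, 9, 16 the conclusion holds.
a = 25: 25 = 5² and 25 + 11 = 36 = 6².
Thus a = 25 disproves the claim, and no smaller a works.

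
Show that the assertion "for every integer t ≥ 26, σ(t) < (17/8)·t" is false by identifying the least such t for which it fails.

t = 30

Check each integer t ≥ 26 in order until the claim fails.
For t = 26, 27, 28, 29 the conclusion holds.
t = 30: σ(30) = 72; 72 ≥ 255/4.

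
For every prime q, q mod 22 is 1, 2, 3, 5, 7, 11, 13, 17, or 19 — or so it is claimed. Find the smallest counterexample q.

A counterexample is any prime q such that the claim fails; we check each in order.
For q = 2, 3, 5, 7, 11, 13, 17, 19, 23, 29 the conclusion holds.
q = 31: 31 mod 22 = 9 — not in {1, 2, 3, 5, 7, 11, 13, 17, 19}.
Thus q = 31 disproves the claim, and no smaller q works.

q = 31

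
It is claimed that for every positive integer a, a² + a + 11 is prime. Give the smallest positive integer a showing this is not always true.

A counterexample is any positive integer a such that a² + a + 11 is not prime; we check each in order.
For a = 1, 2, 3, 4, 5, 6, 7, 8, 9 the conclusion holds.
a = 10: a² + a + 11 = 121 = 11 × 11, composite.
So a = 10 is the smallest counterexample.

a = 10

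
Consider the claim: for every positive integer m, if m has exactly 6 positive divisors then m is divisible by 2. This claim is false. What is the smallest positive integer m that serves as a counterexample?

m = 45

We need the least positive integer m for which m has exactly 6 positive divisors but m is not divisible by 2.
For m = 12, 18, 20, 28, 32, 44 the conclusion holds.
m = 45: τ(45) = 6; 45 mod 2 = 1.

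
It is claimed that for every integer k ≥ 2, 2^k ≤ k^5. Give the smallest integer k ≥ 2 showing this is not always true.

The first 21 eligible values, up to k = 22, all satisfy the conclusion.
k = 23: 2^k = 8388608 and k^5 = 6436343, so 8388608 > 6436343.
Hence k = 23 is a counterexample.

k = 23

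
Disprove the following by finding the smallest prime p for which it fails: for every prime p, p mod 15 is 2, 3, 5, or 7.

A counterexample is any prime p such that the claim fails; we check each in order.
The first 4 eligible values, up to p = 7, all satisfy the conclusion.
p = 11: 11 mod 15 = 11 — not in {2, 3, 5, 7}.
Thus p = 11 disproves the claim, and no smaller p works.

p = 11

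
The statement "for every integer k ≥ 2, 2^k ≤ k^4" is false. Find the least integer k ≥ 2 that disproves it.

We need the least integer k ≥ 2 for which 2^k > k^4.
For k = 2, 3, 4, 5, …, 14, 15, 16 the conclusion holds.
k = 17: 2^k = 131072 and k^4 = 83521, so 131072 > 83521.

k = 17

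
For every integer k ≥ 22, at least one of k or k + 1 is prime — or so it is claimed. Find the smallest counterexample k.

A counterexample is any integer k ≥ 22 such that k, k + 1 are both composite; we check each in order.
k = 22: 23 is prime.
k = 23: 23 is prime.
k = 24: 24 = 2 × 12; 25 = 5 × 5 — both composite.
Hence k = 24 is a counterexample.

k = 24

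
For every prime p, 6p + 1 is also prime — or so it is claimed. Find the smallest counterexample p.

p = 19

A counterexample is any prime p such that 6p + 1 is not prime; we check each in order.
For p = 2, 3, 5, 7, 11, 13, 17 the conclusion holds.
p = 19: 6p + 1 = 115 = 5 × 23, not prime.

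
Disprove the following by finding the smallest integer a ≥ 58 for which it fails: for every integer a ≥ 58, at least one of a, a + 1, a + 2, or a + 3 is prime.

a = 62

Check each integer a ≥ 58 in order until a, a + 1, a + 2, a + 3 are all composite.
The first 4 eligible values, up to a = 61, all satisfy the conclusion.
a = 62: 62 = 2 × 31; 63 = 3 × 21; 64 = 2 × 32; 65 = 5 × 13 — all composite.
Thus a = 62 disproves the claim, and no smaller a works.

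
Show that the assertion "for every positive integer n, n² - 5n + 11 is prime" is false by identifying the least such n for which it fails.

We need the least positive integer n for which n² - 5n + 11 is not prime.
The first 6 eligible values, up to n = 6, all satisfy the conclusion.
n = 7: n² - 5n + 11 = 25 = 5 × 5, composite.

n = 7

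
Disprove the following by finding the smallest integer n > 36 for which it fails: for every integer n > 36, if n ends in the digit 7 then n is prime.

n = 57

n = 37: 37 ends in 7 and is prime.
n = 47: 47 ends in 7 and is prime.
n = 57: 57 ends in 7; 57 = 3 × 19, composite.
So n = 57 is the smallest counterexample.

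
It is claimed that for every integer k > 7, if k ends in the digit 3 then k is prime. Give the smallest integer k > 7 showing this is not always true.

k = 13: 13 ends in 3 and is prime.
k = 23: 23 ends in 3 and is prime.
k = 33: 33 ends in 3; 33 = 3 × 11, composite.

k = 33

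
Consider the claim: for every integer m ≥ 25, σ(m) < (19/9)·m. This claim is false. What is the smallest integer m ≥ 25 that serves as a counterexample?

A counterexample is any integer m ≥ 25 such that the claim fails; we check each in order.
For m = 25, 26, 27, 28, 29 the conclusion holds.
m = 30: σ(30) = 72; 72 ≥ 190/3.
Hence m = 30 is a counterexample.

m = 30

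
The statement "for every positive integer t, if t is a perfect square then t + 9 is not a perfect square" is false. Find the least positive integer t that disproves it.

A counterexample is any positive integer t such that t is a perfect square but t + 9 is a perfect square; we check each in order.
For t = 1, 4, 9 the conclusion holds.
t = 16: 16 = 4² and 16 + 9 = 25 = 5².

t = 16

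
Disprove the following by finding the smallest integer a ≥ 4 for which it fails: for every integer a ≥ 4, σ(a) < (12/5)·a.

a = 24

Check each integer a ≥ 4 in order until the claim fails.
For a = 4, 5, 6, 7, …, 21, 22, 23 the conclusion holds.
a = 24: σ(24) = 60; 60 ≥ 288/5.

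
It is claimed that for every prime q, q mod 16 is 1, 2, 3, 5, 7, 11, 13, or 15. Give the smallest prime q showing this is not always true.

The first 12 eligible values, up to q = 37, all satisfy the conclusion.
q = 41: 41 mod 16 = 9 — not in {1, 2, 3, 5, 7, 11, 13, 15}.

q = 41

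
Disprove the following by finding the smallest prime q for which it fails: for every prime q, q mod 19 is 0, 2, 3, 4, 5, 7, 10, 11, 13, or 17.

We need the least prime q for which the claim fails.
For q = 2, 3, 5, 7, 11, 13, 17, 19, 23, 29 the conclusion holds.
q = 31: 31 mod 19 = 12 — not in {0, 2, 3, 4, 5, 7, 10, 11, 13, 17}.
So q = 31 is the smallest counterexample.

q = 31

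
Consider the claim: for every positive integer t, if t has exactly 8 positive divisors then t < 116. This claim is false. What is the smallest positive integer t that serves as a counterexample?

The first 15 eligible values, up to t = 114, all satisfy the conclusion.
t = 128: τ(128) = 8; 128 ≥ 116.

t = 128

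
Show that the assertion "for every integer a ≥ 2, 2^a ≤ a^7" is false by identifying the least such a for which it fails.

a = 37

We need the least integer a ≥ 2 for which 2^a > a^7.
The first 35 eligible values, up to a = 36, all satisfy the conclusion.
a = 37: 2^a = 137438953472 and a^7 = 94931877133, so 137438953472 > 94931877133.
Thus a = 37 disproves the claim, and no smaller a works.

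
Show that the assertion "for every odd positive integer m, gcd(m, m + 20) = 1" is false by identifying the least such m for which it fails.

A counterexample is any odd positive integer m such that gcd(m, m + 20) > 1; we check each in order.
m = 1: gcd(1, 21) = 1.
m = 3: gcd(3, 23) = 1.
m = 5: gcd(5, 25) = 5.

m = 5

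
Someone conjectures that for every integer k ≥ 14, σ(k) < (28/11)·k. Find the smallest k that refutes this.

k = 48

For k = 14, 15, 16, 17, …, 45, 46, 47 the conclusion holds.
k = 48: σ(48) = 124; 124 ≥ 1344/11.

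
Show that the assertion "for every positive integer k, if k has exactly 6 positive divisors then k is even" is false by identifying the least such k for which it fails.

k = 45

We need the least positive integer k for which k has exactly 6 positive divisors but k is odd.
k = 12: divisors of 12: 1, 2, 3, 4, 6, 12; 12 is even.
k = 18: divisors of 18: 1, 2, 3, 6, 9, 18; 18 is even.
k = 20: divisors of 20: 1, 2, 4, 5, 10, 20; 20 is even.
k = 28: divisors of 28: 1, 2, 4, 7, 14, 28; 28 is even.
k = 32: divisors of 32: 1, 2, 4, 8, 16, 32; 32 is even.
k = 44: divisors of 44: 1, 2, 4, 11, 22, 44; 44 is even.
k = 45: divisors of 45: 1, 3, 5, 9, 15, 45; 45 is odd.
Hence k = 45 is a counterexample.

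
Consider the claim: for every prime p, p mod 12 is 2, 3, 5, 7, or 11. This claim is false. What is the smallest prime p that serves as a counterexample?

We need the least prime p for which the claim fails.
p = 2: 2 mod 12 = 2.
p = 3: 3 mod 12 = 3.
p = 5: 5 mod 12 = 5.
p = 7: 7 mod 12 = 7.
p = 11: 11 mod 12 = 11.
p = 13: 13 mod 12 = 1 — not in {2, 3, 5, 7, 11}.
So p = 13 is the smallest counterexample.

p = 13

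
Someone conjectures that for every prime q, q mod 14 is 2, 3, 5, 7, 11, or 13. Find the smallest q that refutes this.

q = 23

Check each prime q in order until the claim fails.
q = 2: 2 mod 14 = 2.
q = 3: 3 mod 14 = 3.
q = 5: 5 mod 14 = 5.
q = 7: 7 mod 14 = 7.
q = 11: 11 mod 14 = 11.
q = 13: 13 mod 14 = 13.
q = 17: 17 mod 14 = 3.
q = 19: 19 mod 14 = 5.
q = 23: 23 mod 14 = 9 — not in {2, 3, 5, 7, 11, 13}.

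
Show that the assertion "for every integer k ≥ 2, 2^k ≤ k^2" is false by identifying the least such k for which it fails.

k = 5

A counterexample is any integer k ≥ 2 such that 2^k > k^2; we check each in order.
k = 2: 2^k = 4 and k^2 = 4, so 4 ≤ 4.
k = 3: 2^k = 8 and k^2 = 9, so 8 ≤ 9.
k = 4: 2^k = 16 and k^2 = 16, so 16 ≤ 16.
k = 5: 2^k = 32 and k^2 = 25, so 32 > 25.
So k = 5 is the smallest counterexample.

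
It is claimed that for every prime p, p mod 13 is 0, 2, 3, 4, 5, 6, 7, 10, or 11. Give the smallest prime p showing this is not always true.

p = 47

We need the least prime p for which the claim fails.
For p = 2, 3, 5, 7, …, 37, 41, 43 the conclusion holds.
p = 47: 47 mod 13 = 8 — not in {0, 2, 3, 4, 5, 6, 7, 10, 11}.
Thus p = 47 disproves the claim, and no smaller p works.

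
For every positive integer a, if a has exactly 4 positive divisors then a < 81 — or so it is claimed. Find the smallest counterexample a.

We need the least positive integer a for which a has exactly 4 positive divisors but the claim fails.
For a = 6, 8, 10, 14, …, 69, 74, 77 the conclusion holds.
a = 82: τ(82) = 4; 82 ≥ 81.
So a = 82 is the smallest counterexample.

a = 82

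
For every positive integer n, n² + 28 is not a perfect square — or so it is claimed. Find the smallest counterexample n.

n = 6

A counterexample is any positive integer n such that n² + 28 is a perfect square; we check each in order.
For n = 1, 2, 3, 4, 5 the conclusion holds.
n = 6: 6² + 28 = 64 = 8², a perfect square.
Thus n = 6 disproves the claim, and no smaller n works.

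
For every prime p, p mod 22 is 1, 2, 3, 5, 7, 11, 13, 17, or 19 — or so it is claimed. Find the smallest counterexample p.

For p = 2, 3, 5, 7, 11, 13, 17, 19, 23, 29 the conclusion holds.
p = 31: 31 mod 22 = 9 — not in {1, 2, 3, 5, 7, 11, 13, 17, 19}.
So p = 31 is the smallest counterexample.

p = 31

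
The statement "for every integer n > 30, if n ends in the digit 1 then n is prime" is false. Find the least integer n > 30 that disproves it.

n = 31: 31 ends in 1 and is prime.
n = 41: 41 ends in 1 and is prime.
n = 51: 51 ends in 1; 51 = 3 × 17, composite.

n = 51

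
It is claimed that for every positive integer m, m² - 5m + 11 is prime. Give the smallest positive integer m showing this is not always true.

m = 7

A counterexample is any positive integer m such that m² - 5m + 11 is not prime; we check each in order.
m = 1: m² - 5m + 11 = 7, prime.
m = 2: m² - 5m + 11 = 5, prime.
m = 3: m² - 5m + 11 = 5, prime.
m = 4: m² - 5m + 11 = 7, prime.
m = 5: m² - 5m + 11 = 11, prime.
m = 6: m² - 5m + 11 = 17, prime.
m = 7: m² - 5m + 11 = 25 = 5 × 5, composite.
Thus m = 7 disproves the claim, and no smaller m works.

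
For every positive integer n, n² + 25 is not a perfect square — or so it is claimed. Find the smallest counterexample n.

The first 11 eligible values, up to n = 11, all satisfy the conclusion.
n = 12: 12² + 25 = 169 = 13², a perfect square.
So n = 12 is the smallest counterexample.

n = 12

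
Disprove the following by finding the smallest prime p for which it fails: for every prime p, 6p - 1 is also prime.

p = 11

We need the least prime p for which 6p - 1 is not prime.
The first 4 eligible values, up to p = 7, all satisfy the conclusion.
p = 11: 6p - 1 = 65 = 5 × 13, not prime.
So p = 11 is the smallest counterexample.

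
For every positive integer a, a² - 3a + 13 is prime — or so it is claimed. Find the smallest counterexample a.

A counterexample is any positive integer a such that a² - 3a + 13 is not prime; we check each in order.
For a = 1, 2, 3, 4, …, 9, 10, 11 the conclusion holds.
a = 12: a² - 3a + 13 = 121 = 11 × 11, composite.

a = 12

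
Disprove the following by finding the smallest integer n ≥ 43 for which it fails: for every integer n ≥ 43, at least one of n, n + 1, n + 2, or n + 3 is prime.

n = 48

n = 43: 43 is prime.
n = 44: 47 is prime.
n = 45: 47 is prime.
n = 46: 47 is prime.
n = 47: 47 is prime.
n = 48: 48 = 2 × 24; 49 = 7 × 7; 50 = 2 × 25; 51 = 3 × 17 — all composite.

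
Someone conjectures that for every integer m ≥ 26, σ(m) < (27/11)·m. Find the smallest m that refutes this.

For m = 26, 27, 28, 29, 30, 31, 32, 33, 34, 35 the conclusion holds.
m = 36: σ(36) = 91; 91 ≥ 972/11.

m = 36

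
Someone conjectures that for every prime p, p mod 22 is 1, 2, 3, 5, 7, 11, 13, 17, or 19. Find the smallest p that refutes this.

p = 31

A counterexample is any prime p such that the claim fails; we check each in order.
For p = 2, 3, 5, 7, 11, 13, 17, 19, 23, 29 the conclusion holds.
p = 31: 31 mod 22 = 9 — not in {1, 2, 3, 5, 7, 11, 13, 17, 19}.
Hence p = 31 is a counterexample.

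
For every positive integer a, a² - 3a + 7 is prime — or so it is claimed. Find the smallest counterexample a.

a = 6

Check each positive integer a in order until a² - 3a + 7 is not prime.
The first 5 eligible values, up to a = 5, all satisfy the conclusion.
a = 6: a² - 3a + 7 = 25 = 5 × 5, composite.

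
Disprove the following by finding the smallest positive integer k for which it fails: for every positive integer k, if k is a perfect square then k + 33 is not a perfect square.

A counterexample is any positive integer k such that k is a perfect square but k + 33 is a perfect square; we check each in order.
For k = 1, 4, 9 the conclusion holds.
k = 16: 16 = 4² and 16 + 33 = 49 = 7².

k = 16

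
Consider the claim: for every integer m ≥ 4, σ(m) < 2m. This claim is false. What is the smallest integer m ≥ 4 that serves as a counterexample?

m = 6

Check each integer m ≥ 4 in order until the claim fails.
For m = 4, 5 the conclusion holds.
m = 6: σ(6) = 12; 12 ≥ 12.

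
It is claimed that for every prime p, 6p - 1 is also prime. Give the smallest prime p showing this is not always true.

A counterexample is any prime p such that 6p - 1 is not prime; we check each in order.
The first 4 eligible values, up to p = 7, all satisfy the conclusion.
p = 11: 6p - 1 = 65 = 5 × 13, not prime.

p = 11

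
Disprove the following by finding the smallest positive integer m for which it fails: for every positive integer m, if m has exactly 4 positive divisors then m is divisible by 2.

For m = 6, 8, 10, 14 the conclusion holds.
m = 15: τ(15) = 4; 15 mod 2 = 1.
Hence m = 15 is a counterexample.

m = 15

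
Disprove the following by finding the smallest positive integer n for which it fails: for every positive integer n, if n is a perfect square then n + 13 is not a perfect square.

For n = 1, 4, 9, 16, 25 the conclusion holds.
n = 36: 36 = 6² and 36 + 13 = 49 = 7².
Hence n = 36 is a counterexample.

n = 36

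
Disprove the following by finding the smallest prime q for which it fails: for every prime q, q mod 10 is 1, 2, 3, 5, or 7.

We need the least prime q for which the claim fails.
q = 2: 2 mod 10 = 2.
q = 3: 3 mod 10 = 3.
q = 5: 5 mod 10 = 5.
q = 7: 7 mod 10 = 7.
q = 11: 11 mod 10 = 1.
q = 13: 13 mod 10 = 3.
q = 17: 17 mod 10 = 7.
q = 19: 19 mod 10 = 9 — not in {1, 2, 3, 5, 7}.
Hence q = 19 is a counterexample.

q = 19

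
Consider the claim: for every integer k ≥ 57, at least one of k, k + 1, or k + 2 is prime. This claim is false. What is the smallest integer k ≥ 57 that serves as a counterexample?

k = 62

Check each integer k ≥ 57 in order until k, k + 1, k + 2 are all composite.
For k = 57, 58, 59, 60, 61 the conclusion holds.
k = 62: 62 = 2 × 31; 63 = 3 × 21; 64 = 2 × 32 — all composite.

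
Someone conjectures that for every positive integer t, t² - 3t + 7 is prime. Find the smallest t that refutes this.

For t = 1, 2, 3, 4, 5 the conclusion holds.
t = 6: t² - 3t + 7 = 25 = 5 × 5, composite.

t = 6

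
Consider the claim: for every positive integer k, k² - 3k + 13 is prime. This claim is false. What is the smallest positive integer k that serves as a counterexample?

k = 12

Check each positive integer k in order until k² - 3k + 13 is not prime.
The first 11 eligible values, up to k = 11, all satisfy the conclusion.
k = 12: k² - 3k + 13 = 121 = 11 × 11, composite.
Thus k = 12 disproves the claim, and no smaller k works.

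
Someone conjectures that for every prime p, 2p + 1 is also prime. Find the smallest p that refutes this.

We need the least prime p for which 2p + 1 is not prime.
For p = 2, 3, 5 the conclusion holds.
p = 7: 2p + 1 = 15 = 3 × 5, not prime.
So p = 7 is the smallest counterexample.

p = 7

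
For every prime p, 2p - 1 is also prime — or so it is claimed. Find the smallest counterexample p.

For p = 2, 3 the conclusion holds.
p = 5: 2p - 1 = 9 = 3 × 3, not prime.

p = 5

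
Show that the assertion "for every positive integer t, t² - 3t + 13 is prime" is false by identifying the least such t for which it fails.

t = 12

A counterexample is any positive integer t such that t² - 3t + 13 is not prime; we check each in order.
The first 11 eligible values, up to t = 11, all satisfy the conclusion.
t = 12: t² - 3t + 13 = 121 = 11 × 11, composite.
Thus t = 12 disproves the claim, and no smaller t works.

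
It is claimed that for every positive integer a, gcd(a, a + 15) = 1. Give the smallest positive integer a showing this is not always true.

a = 3

Check each positive integer a in order until gcd(a, a + 15) > 1.
For a = 1, 2 the conclusion holds.
a = 3: gcd(3, 18) = 3.
So a = 3 is the smallest counterexample.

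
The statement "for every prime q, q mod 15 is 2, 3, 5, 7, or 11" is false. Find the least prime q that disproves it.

A counterexample is any prime q such that the claim fails; we check each in order.
For q = 2, 3, 5, 7, 11 the conclusion holds.
q = 13: 13 mod 15 = 13 — not in {2, 3, 5, 7, 11}.

q = 13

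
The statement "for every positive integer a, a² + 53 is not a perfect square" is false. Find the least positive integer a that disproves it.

a = 26

Check each positive integer a in order until a² + 53 is a perfect square.
For a = 1, 2, 3, 4, …, 23, 24, 25 the conclusion holds.
a = 26: 26² + 53 = 729 = 27², a perfect square.
Hence a = 26 is a counterexample.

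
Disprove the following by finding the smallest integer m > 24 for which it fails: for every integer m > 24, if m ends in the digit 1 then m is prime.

m = 51

m = 31: 31 ends in 1 and is prime.
m = 41: 41 ends in 1 and is prime.
m = 51: 51 ends in 1; 51 = 3 × 17, composite.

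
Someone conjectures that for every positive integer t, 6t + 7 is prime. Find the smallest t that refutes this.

t = 3

We need the least positive integer t for which 6t + 7 is not prime.
t = 1: 6t + 7 = 13, prime.
t = 2: 6t + 7 = 19, prime.
t = 3: 6t + 7 = 25 = 5 × 5, composite.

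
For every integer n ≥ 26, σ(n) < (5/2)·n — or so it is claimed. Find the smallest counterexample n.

A counterexample is any integer n ≥ 26 such that the claim fails; we check each in order.
For n = 26, 27, 28, 29, 30, 31, 32, 33, 34, 35 the conclusion holds.
n = 36: σ(36) = 91; 91 ≥ 90.
Hence n = 36 is a counterexample.

n = 36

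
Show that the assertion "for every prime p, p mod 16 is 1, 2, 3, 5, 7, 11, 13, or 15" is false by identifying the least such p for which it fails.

For p = 2, 3, 5, 7, …, 29, 31, 37 the conclusion holds.
p = 41: 41 mod 16 = 9 — not in {1, 2, 3, 5, 7, 11, 13, 15}.

p = 41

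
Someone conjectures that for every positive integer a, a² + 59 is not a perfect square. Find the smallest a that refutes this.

We need the least positive integer a for which a² + 59 is a perfect square.
The first 28 eligible values, up to a = 28, all satisfy the conclusion.
a = 29: 29² + 59 = 900 = 30², a perfect square.
Thus a = 29 disproves the claim, and no smaller a works.

a = 29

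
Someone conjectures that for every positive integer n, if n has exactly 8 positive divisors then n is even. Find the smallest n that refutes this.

n = 105

The first 12 eligible values, up to n = 104, all satisfy the conclusion.
n = 105: divisors of 105: 1, 3, 5, 7, 15, 21, 35, 105; 105 is odd.
So n = 105 is the smallest counterexample.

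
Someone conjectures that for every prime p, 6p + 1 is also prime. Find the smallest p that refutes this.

We need the least prime p for which 6p + 1 is not prime.
p = 2: 6p + 1 = 13, prime.
p = 3: 6p + 1 = 19, prime.
p = 5: 6p + 1 = 31, prime.
p = 7: 6p + 1 = 43, prime.
p = 11: 6p + 1 = 67, prime.
p = 13: 6p + 1 = 79, prime.
p = 17: 6p + 1 = 103, prime.
p = 19: 6p + 1 = 115 = 5 × 23, not prime.
Hence p = 19 is a counterexample.

p = 19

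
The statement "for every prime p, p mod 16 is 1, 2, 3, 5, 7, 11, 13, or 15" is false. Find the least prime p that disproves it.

p = 41

We need the least prime p for which the claim fails.
For p = 2, 3, 5, 7, …, 29, 31, 37 the conclusion holds.
p = 41: 41 mod 16 = 9 — not in {1, 2, 3, 5, 7, 11, 13, 15}.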